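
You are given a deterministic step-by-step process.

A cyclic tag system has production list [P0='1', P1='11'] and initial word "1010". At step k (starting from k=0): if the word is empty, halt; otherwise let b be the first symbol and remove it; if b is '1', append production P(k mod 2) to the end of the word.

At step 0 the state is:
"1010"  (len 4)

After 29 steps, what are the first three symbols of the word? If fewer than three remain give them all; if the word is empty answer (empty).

111

k=0  "1010"  (len 4)
k=1  "0101"  (len 4)
k=2  "101"  (len 3)
k=3  "011"  (len 3)
k=4  "11"  (len 2)
k=5  "11"  (len 2)
k=6  "111"  (len 3)
k=7  "111"  (len 3)
k=8  "1111"  (len 4)
k=9  "1111"  (len 4)
k=10  "11111"  (len 5)
k=11  "11111"  (len 5)
k=12  "111111"  (len 6)
k=13  "111111"  (len 6)
k=14  "1111111"  (len 7)
k=15  "1111111"  (len 7)
k=16  "11111111"  (len 8)
k=17  "11111111"  (len 8)
k=18  "111111111"  (len 9)
k=19  "111111111"  (len 9)
k=20  "1111111111"  (len 10)
k=21  "1111111111"  (len 10)
k=22  "11111111111"  (len 11)
k=23  "11111111111"  (len 11)
k=24  "111111111111"  (len 12)
k=25  "111111111111"  (len 12)
k=26  "1111111111111"  (len 13)
k=27  "1111111111111"  (len 13)
k=28  "11111111111111"  (len 14)
k=29  "11111111111111"  (len 14)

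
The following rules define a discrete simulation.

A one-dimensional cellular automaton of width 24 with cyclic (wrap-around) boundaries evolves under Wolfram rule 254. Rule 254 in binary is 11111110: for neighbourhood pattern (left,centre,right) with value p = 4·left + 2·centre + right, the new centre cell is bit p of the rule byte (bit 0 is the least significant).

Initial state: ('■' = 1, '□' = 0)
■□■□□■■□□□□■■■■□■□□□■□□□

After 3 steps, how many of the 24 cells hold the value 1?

24

k=0  ■□■□□■■□□□□■■■■□■□□□■□□□
k=1  ■■■■■■■■□□■■■■■■■■□■■■□■
k=2  ■■■■■■■■■■■■■■■■■■■■■■■■
k=3  ■■■■■■■■■■■■■■■■■■■■■■■■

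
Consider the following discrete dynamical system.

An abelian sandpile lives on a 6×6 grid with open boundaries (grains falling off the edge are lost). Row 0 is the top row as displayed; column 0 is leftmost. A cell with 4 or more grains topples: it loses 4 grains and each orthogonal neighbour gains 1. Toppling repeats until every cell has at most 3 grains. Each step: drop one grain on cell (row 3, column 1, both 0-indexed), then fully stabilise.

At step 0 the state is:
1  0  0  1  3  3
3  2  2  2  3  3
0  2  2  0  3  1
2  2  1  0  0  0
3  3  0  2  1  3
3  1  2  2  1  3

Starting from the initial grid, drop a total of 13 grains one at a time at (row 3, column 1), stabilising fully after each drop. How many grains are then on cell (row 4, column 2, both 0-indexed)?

3

k=0  1  0  0  1  3  3
3  2  2  2  3  3
0  2  2  0  3  1
2  2  1  0  0  0
3  3  0  2  1  3
3  1  2  2  1  3
k=1  1  0  0  1  3  3
3  2  2  2  3  3
0  2  2  0  3  1
2  3  1  0  0  0
3  3  0  2  1  3
3  1  2  2  1  3
k=2  1  0  0  1  3  3
3  2  2  2  3  3
1  3  2  0  3  1
0  2  2  0  0  0
2  1  1  2  1  3
0  3  2  2  1  3
k=3  1  0  0  1  3  3
3  2  2  2  3  3
1  3  2  0  3  1
0  3  2  0  0  0
2  1  1  2  1  3
0  3  2  2  1  3
k=4  1  0  0  1  3  3
3  3  2  2  3  3
2  0  3  0  3  1
1  1  3  0  0  0
2  2  1  2  1  3
0  3  2  2  1  3
k=5  1  0  0  1  3  3
3  3  2  2  3  3
2  0  3  0  3  1
1  2  3  0  0  0
2  2  1  2  1  3
0  3  2  2  1  3
k=6  1  0  0  1  3  3
3  3  2  2  3  3
2  0  3  0  3  1
1  3  3  0  0  0
2  2  1  2  1  3
0  3  2  2  1  3
k=7  1  0  0  1  3  3
3  3  3  2  3  3
2  2  0  1  3  1
2  1  1  1  0  0
2  3  2  2  1  3
0  3  2  2  1  3
k=8  1  0  0  1  3  3
3  3  3  2  3  3
2  2  0  1  3  1
2  2  1  1  0  0
2  3  2  2  1  3
0  3  2  2  1  3
k=9  1  0  0  1  3  3
3  3  3  2  3  3
2  2  0  1  3  1
2  3  1  1  0  0
2  3  2  2  1  3
0  3  2  2  1  3
k=10  1  0  0  1  3  3
3  3  3  2  3  3
2  3  0  1  3  1
3  1  2  1  0  0
3  1  3  2  1  3
1  0  3  2  1  3
k=11  1  0  0  1  3  3
3  3  3  2  3  3
2  3  0  1  3  1
3  2  2  1  0  0
3  1  3  2  1  3
1  0  3  2  1  3
k=12  1  0  0  1  3  3
3  3  3  2  3  3
2  3  0  1  3  1
3  3  2  1  0  0
3  1  3  2  1  3
1  0  3  2  1  3
k=13  2  1  1  1  3  3
1  2  0  3  3  3
1  2  2  1  3  1
2  2  3  1  0  0
0  3  3  2  1  3
2  0  3  2  1  3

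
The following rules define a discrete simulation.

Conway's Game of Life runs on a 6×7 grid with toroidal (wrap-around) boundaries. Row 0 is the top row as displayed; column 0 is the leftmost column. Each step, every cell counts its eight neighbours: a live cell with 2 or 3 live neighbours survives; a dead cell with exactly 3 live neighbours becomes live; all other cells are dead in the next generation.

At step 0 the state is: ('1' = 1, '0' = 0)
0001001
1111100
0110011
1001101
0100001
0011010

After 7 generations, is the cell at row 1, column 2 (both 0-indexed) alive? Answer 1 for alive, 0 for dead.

[0] 0001001
1111100
0110011
1001101
0100001
0011010
[1] 1000011
0000100
0000000
0001100
0100001
1011111
[2] 1100000
0000011
0001100
0000000
0100001
0011100
[3] 1111111
1000111
0000110
0000000
0011000
0011000
[4] 0000000
0010000
0000100
0001100
0011000
1000011
[5] 0000001
0000000
0000100
0010100
0011011
0000001
[6] 0000000
0000000
0001000
0010100
0011111
1000001
[7] 0000000
0000000
0001000
0010000
1110101
1001101

0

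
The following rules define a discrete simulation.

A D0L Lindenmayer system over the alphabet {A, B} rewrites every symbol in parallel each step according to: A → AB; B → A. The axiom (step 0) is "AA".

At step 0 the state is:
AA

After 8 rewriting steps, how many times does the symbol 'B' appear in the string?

t=0: AA
t=1: ABAB
t=2: ABAABA
t=3: ABAABABAAB
t=4: ABAABABAABAABABA
t=5: ABAABABAABAABABAABABAABAAB
t=6: ABAABABAABAABABAABABAABAABABAABAABABAABABA
t=7: ABAABABAABAABABAABABAABAABABAABAABABAABABAABAABABAABABAABAABABAABAAB
t=8: ABAABABAABAABABAABABAABAABABAABAABABAABABAABAABABAABABAABAABABAABAABABAABABAABAABABAABAABABAABABAABAABABAABABA

42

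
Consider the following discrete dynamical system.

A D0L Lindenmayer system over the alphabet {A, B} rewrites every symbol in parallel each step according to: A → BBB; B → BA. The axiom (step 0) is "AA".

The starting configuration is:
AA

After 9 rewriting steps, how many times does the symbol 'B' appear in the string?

3048

k=0  AA
k=1  BBBBBB
k=2  BABABABABABA
k=3  BABBBBABBBBABBBBABBBBABBBBABBB
k=4  BABBBBABABABABBBBABABABABBBBABABABABBBBABABABABBBBABABABABBBBABABA
k=5  BABBBBABABABABBBBABBBBABBBBABBBBABABABABBBBABBBBABBBBABBBB…BBABBBBABBBBABABABABBBBABBBBABBBBABBBBABABABABBBBABBBBABBB  (len 156)
k=6  BABBBBABABABABBBBABBBBABBBBABBBBABABABABBBBABABABABBBBABAB…ABBBBABABABABBBBABBBBABBBBABBBBABABABABBBBABABABABBBBABABA  (len 354)
k=7  BABBBBABABABABBBBABBBBABBBBABBBBABABABABBBBABABABABBBBABAB…BBABBBBABBBBABABABABBBBABBBBABBBBABBBBABABABABBBBABBBBABBB  (len 822)
k=8  BABBBBABABABABBBBABBBBABBBBABBBBABABABABBBBABABABABBBBABAB…ABBBBABABABABBBBABBBBABBBBABBBBABABABABBBBABABABABBBBABABA  (len 1884)
k=9  BABBBBABABABABBBBABBBBABBBBABBBBABABABABBBBABABABABBBBABAB…BBABBBBABBBBABABABABBBBABBBBABBBBABBBBABABABABBBBABBBBABBB  (len 4350)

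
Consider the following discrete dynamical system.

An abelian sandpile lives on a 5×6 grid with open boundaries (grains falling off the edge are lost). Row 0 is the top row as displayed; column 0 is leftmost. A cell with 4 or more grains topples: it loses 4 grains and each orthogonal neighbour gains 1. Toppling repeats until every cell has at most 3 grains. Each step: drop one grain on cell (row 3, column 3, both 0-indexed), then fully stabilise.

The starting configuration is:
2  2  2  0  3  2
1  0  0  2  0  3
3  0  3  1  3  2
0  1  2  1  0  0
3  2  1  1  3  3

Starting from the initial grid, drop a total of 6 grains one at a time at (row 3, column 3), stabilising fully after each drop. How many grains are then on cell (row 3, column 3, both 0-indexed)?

3

step 0: 2  2  2  0  3  2
1  0  0  2  0  3
3  0  3  1  3  2
0  1  2  1  0  0
3  2  1  1  3  3
step 1: 2  2  2  0  3  2
1  0  0  2  0  3
3  0  3  1  3  2
0  1  2  2  0  0
3  2  1  1  3  3
step 2: 2  2  2  0  3  2
1  0  0  2  0  3
3  0  3  1  3  2
0  1  2  3  0  0
3  2  1  1  3  3
step 3: 2  2  2  0  3  2
1  0  0  2  0  3
3  0  3  2  3  2
0  1  3  0  1  0
3  2  1  2  3  3
step 4: 2  2  2  0  3  2
1  0  0  2  0  3
3  0  3  2  3  2
0  1  3  1  1  0
3  2  1  2  3  3
step 5: 2  2  2  0  3  2
1  0  0  2  0  3
3  0  3  2  3  2
0  1  3  2  1  0
3  2  1  2  3  3
step 6: 2  2  2  0  3  2
1  0  0  2  0  3
3  0  3  2  3  2
0  1  3  3  1  0
3  2  1  2  3  3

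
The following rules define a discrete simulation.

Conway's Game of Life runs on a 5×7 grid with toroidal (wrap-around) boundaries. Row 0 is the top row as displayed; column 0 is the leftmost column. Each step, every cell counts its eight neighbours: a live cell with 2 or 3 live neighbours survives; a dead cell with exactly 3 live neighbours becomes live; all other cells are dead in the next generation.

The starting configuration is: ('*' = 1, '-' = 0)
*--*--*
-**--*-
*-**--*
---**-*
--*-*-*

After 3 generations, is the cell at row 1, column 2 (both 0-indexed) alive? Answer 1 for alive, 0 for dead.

[0] *--*--*
-**--*-
*-**--*
---**-*
--*-*-*
[1] *--**-*
----**-
*-----*
-*--*-*
--*-*-*
[2] *-----*
---**--
*---*-*
-*-*--*
-**-*-*
[3] ***-*-*
---**--
*-*-*-*
-*-**-*
-***--*

0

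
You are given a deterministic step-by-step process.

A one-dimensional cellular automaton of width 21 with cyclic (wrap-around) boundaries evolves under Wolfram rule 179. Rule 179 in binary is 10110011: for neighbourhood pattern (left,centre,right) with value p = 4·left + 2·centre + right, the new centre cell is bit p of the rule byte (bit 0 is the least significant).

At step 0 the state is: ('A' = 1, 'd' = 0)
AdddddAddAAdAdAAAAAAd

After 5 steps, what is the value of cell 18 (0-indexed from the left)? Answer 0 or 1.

1

gen 0: AdddddAddAAdAdAAAAAAd
gen 1: dAAAAAdAAddAdAdAAAAdA
gen 2: AdAAAdAddAAdAdAdAAdAd
gen 3: dAdAdAdAAddAdAdAddAdA
gen 4: AdAdAdAddAAdAdAdAAdAd
gen 5: dAdAdAdAAddAdAdAddAdA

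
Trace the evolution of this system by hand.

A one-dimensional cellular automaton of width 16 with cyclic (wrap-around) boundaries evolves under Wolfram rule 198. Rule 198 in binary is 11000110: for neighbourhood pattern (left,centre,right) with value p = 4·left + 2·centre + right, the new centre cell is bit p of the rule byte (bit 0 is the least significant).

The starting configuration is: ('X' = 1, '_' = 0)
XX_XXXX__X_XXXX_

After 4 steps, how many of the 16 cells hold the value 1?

t=0: XX_XXXX__X_XXXX_
t=1: _X__XXX_XX__XXX_
t=2: XX_X_XX__X_X_XX_
t=3: _X_X__X_XX_X__X_
t=4: XX_X_XX__X_X_XX_

9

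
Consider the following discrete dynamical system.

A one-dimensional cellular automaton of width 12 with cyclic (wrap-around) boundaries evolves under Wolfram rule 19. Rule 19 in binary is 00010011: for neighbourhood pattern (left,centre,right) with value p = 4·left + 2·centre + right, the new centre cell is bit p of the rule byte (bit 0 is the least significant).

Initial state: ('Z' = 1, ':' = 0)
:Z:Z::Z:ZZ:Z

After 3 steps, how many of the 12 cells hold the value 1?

gen 0: :Z:Z::Z:ZZ:Z
gen 1: ::::ZZ::::::
gen 2: ZZZZ::ZZZZZZ
gen 3: ::::ZZ::::::

2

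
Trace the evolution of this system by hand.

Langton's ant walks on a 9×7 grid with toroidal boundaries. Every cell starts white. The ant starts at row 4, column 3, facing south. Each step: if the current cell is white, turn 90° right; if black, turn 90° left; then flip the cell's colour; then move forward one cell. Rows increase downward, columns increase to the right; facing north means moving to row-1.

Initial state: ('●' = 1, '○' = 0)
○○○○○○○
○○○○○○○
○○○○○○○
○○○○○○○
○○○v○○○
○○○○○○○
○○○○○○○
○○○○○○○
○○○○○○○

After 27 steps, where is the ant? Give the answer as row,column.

1,5

t=0: ○○○○○○○
○○○○○○○
○○○○○○○
○○○○○○○
○○○v○○○
○○○○○○○
○○○○○○○
○○○○○○○
○○○○○○○
t=1: ○○○○○○○
○○○○○○○
○○○○○○○
○○○○○○○
○○<●○○○
○○○○○○○
○○○○○○○
○○○○○○○
○○○○○○○
t=2: ○○○○○○○
○○○○○○○
○○○○○○○
○○^○○○○
○○●●○○○
○○○○○○○
○○○○○○○
○○○○○○○
○○○○○○○
t=3: ○○○○○○○
○○○○○○○
○○○○○○○
○○●>○○○
○○●●○○○
○○○○○○○
○○○○○○○
○○○○○○○
○○○○○○○
t=4: ○○○○○○○
○○○○○○○
○○○○○○○
○○●●○○○
○○●v○○○
○○○○○○○
○○○○○○○
○○○○○○○
○○○○○○○
t=5: ○○○○○○○
○○○○○○○
○○○○○○○
○○●●○○○
○○●○>○○
○○○○○○○
○○○○○○○
○○○○○○○
○○○○○○○
t=6: ○○○○○○○
○○○○○○○
○○○○○○○
○○●●○○○
○○●○●○○
○○○○v○○
○○○○○○○
○○○○○○○
○○○○○○○
t=7: ○○○○○○○
○○○○○○○
○○○○○○○
○○●●○○○
○○●○●○○
○○○<●○○
○○○○○○○
○○○○○○○
○○○○○○○
t=8: ○○○○○○○
○○○○○○○
○○○○○○○
○○●●○○○
○○●^●○○
○○○●●○○
○○○○○○○
○○○○○○○
○○○○○○○
t=9: ○○○○○○○
○○○○○○○
○○○○○○○
○○●●○○○
○○●●>○○
○○○●●○○
○○○○○○○
○○○○○○○
○○○○○○○
t=10: ○○○○○○○
○○○○○○○
○○○○○○○
○○●●^○○
○○●●○○○
○○○●●○○
○○○○○○○
○○○○○○○
○○○○○○○
t=11: ○○○○○○○
○○○○○○○
○○○○○○○
○○●●●>○
○○●●○○○
○○○●●○○
○○○○○○○
○○○○○○○
○○○○○○○
t=12: ○○○○○○○
○○○○○○○
○○○○○○○
○○●●●●○
○○●●○v○
○○○●●○○
○○○○○○○
○○○○○○○
○○○○○○○
t=13: ○○○○○○○
○○○○○○○
○○○○○○○
○○●●●●○
○○●●<●○
○○○●●○○
○○○○○○○
○○○○○○○
○○○○○○○
t=14: ○○○○○○○
○○○○○○○
○○○○○○○
○○●●^●○
○○●●●●○
○○○●●○○
○○○○○○○
○○○○○○○
○○○○○○○
t=15: ○○○○○○○
○○○○○○○
○○○○○○○
○○●<○●○
○○●●●●○
○○○●●○○
○○○○○○○
○○○○○○○
○○○○○○○
t=16: ○○○○○○○
○○○○○○○
○○○○○○○
○○●○○●○
○○●v●●○
○○○●●○○
○○○○○○○
○○○○○○○
○○○○○○○
t=17: ○○○○○○○
○○○○○○○
○○○○○○○
○○●○○●○
○○●○>●○
○○○●●○○
○○○○○○○
○○○○○○○
○○○○○○○
t=18: ○○○○○○○
○○○○○○○
○○○○○○○
○○●○^●○
○○●○○●○
○○○●●○○
○○○○○○○
○○○○○○○
○○○○○○○
t=19: ○○○○○○○
○○○○○○○
○○○○○○○
○○●○●>○
○○●○○●○
○○○●●○○
○○○○○○○
○○○○○○○
○○○○○○○
t=20: ○○○○○○○
○○○○○○○
○○○○○^○
○○●○●○○
○○●○○●○
○○○●●○○
○○○○○○○
○○○○○○○
○○○○○○○
t=21: ○○○○○○○
○○○○○○○
○○○○○●>
○○●○●○○
○○●○○●○
○○○●●○○
○○○○○○○
○○○○○○○
○○○○○○○
t=22: ○○○○○○○
○○○○○○○
○○○○○●●
○○●○●○v
○○●○○●○
○○○●●○○
○○○○○○○
○○○○○○○
○○○○○○○
t=23: ○○○○○○○
○○○○○○○
○○○○○●●
○○●○●<●
○○●○○●○
○○○●●○○
○○○○○○○
○○○○○○○
○○○○○○○
t=24: ○○○○○○○
○○○○○○○
○○○○○^●
○○●○●●●
○○●○○●○
○○○●●○○
○○○○○○○
○○○○○○○
○○○○○○○
t=25: ○○○○○○○
○○○○○○○
○○○○<○●
○○●○●●●
○○●○○●○
○○○●●○○
○○○○○○○
○○○○○○○
○○○○○○○
t=26: ○○○○○○○
○○○○^○○
○○○○●○●
○○●○●●●
○○●○○●○
○○○●●○○
○○○○○○○
○○○○○○○
○○○○○○○
t=27: ○○○○○○○
○○○○●>○
○○○○●○●
○○●○●●●
○○●○○●○
○○○●●○○
○○○○○○○
○○○○○○○
○○○○○○○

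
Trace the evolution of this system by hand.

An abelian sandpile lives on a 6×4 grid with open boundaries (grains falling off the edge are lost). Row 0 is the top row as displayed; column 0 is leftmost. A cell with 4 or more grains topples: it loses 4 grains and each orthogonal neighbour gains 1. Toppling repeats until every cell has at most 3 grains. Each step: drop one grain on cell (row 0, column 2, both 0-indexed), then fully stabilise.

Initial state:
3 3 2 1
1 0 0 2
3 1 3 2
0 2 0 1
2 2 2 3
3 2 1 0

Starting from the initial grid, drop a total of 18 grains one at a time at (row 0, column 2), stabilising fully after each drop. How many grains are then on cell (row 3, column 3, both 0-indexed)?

t=0: 3 3 2 1
1 0 0 2
3 1 3 2
0 2 0 1
2 2 2 3
3 2 1 0
t=1: 3 3 3 1
1 0 0 2
3 1 3 2
0 2 0 1
2 2 2 3
3 2 1 0
t=2: 0 1 1 2
2 1 1 2
3 1 3 2
0 2 0 1
2 2 2 3
3 2 1 0
t=3: 0 1 2 2
2 1 1 2
3 1 3 2
0 2 0 1
2 2 2 3
3 2 1 0
t=4: 0 1 3 2
2 1 1 2
3 1 3 2
0 2 0 1
2 2 2 3
3 2 1 0
t=5: 0 2 0 3
2 1 2 2
3 1 3 2
0 2 0 1
2 2 2 3
3 2 1 0
t=6: 0 2 1 3
2 1 2 2
3 1 3 2
0 2 0 1
2 2 2 3
3 2 1 0
t=7: 0 2 2 3
2 1 2 2
3 1 3 2
0 2 0 1
2 2 2 3
3 2 1 0
t=8: 0 2 3 3
2 1 2 2
3 1 3 2
0 2 0 1
2 2 2 3
3 2 1 0
t=9: 0 3 1 0
2 1 3 3
3 1 3 2
0 2 0 1
2 2 2 3
3 2 1 0
t=10: 0 3 2 0
2 1 3 3
3 1 3 2
0 2 0 1
2 2 2 3
3 2 1 0
t=11: 0 3 3 0
2 1 3 3
3 1 3 2
0 2 0 1
2 2 2 3
3 2 1 0
t=12: 1 0 2 2
2 3 2 1
3 2 1 0
0 2 1 2
2 2 2 3
3 2 1 0
t=13: 1 0 3 2
2 3 2 1
3 2 1 0
0 2 1 2
2 2 2 3
3 2 1 0
t=14: 1 1 0 3
2 3 3 1
3 2 1 0
0 2 1 2
2 2 2 3
3 2 1 0
t=15: 1 1 1 3
2 3 3 1
3 2 1 0
0 2 1 2
2 2 2 3
3 2 1 0
t=16: 1 1 2 3
2 3 3 1
3 2 1 0
0 2 1 2
2 2 2 3
3 2 1 0
t=17: 1 1 3 3
2 3 3 1
3 2 1 0
0 2 1 2
2 2 2 3
3 2 1 0
t=18: 1 3 2 0
3 0 1 3
3 3 2 0
0 2 1 2
2 2 2 3
3 2 1 0

2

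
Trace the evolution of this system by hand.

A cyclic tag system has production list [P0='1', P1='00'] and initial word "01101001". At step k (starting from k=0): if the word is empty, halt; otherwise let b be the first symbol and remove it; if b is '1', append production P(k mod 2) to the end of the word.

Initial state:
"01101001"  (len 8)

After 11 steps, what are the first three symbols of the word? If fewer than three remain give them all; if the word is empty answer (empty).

100

step 0: "01101001"  (len 8)
step 1: "1101001"  (len 7)
step 2: "10100100"  (len 8)
step 3: "01001001"  (len 8)
step 4: "1001001"  (len 7)
step 5: "0010011"  (len 7)
step 6: "010011"  (len 6)
step 7: "10011"  (len 5)
step 8: "001100"  (len 6)
step 9: "01100"  (len 5)
step 10: "1100"  (len 4)
step 11: "1001"  (len 4)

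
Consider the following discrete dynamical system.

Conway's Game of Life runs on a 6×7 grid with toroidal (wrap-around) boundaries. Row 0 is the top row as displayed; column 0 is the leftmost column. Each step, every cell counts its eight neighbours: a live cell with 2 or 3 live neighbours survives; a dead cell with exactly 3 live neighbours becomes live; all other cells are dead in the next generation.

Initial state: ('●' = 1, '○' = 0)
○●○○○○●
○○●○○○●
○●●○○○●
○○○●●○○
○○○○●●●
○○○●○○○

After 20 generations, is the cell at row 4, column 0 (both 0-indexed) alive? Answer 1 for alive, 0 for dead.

step 0: ○●○○○○●
○○●○○○●
○●●○○○●
○○○●●○○
○○○○●●●
○○○●○○○
step 1: ●○●○○○○
○○●○○●●
●●●○○●○
●○●●●○●
○○○○○●○
●○○○●○●
step 2: ●○○●○○○
○○●●○●○
○○○○○○○
●○●●●○○
○●○○○○○
●●○○○●●
step 3: ●○○●○●○
○○●●●○○
○●○○○○○
○●●●○○○
○○○●●●○
○●●○○○●
step 4: ●○○○○●●
○●●●●○○
○●○○●○○
○●○●○○○
●○○○●●○
●●●○○○●
step 5: ○○○○●●○
○●●●●○●
●●○○●○○
●●●●○●○
○○○●●●○
○○○○●○○
step 6: ○○●○○○○
○●●○○○●
○○○○○○○
●○○○○●○
○●○○○●●
○○○○○○○
step 7: ○●●○○○○
○●●○○○○
●●○○○○●
●○○○○●○
●○○○○●●
○○○○○○○
step 8: ○●●○○○○
○○○○○○○
○○●○○○●
○○○○○●○
●○○○○●○
●●○○○○●
step 9: ○●●○○○○
○●●○○○○
○○○○○○○
○○○○○●○
●●○○○●○
○○●○○○●
step 10: ●○○●○○○
○●●○○○○
○○○○○○○
○○○○○○●
●●○○○●○
○○●○○○●
step 11: ●○○●○○○
○●●○○○○
○○○○○○○
●○○○○○●
●●○○○●○
○○●○○○●
step 12: ●○○●○○○
○●●○○○○
●●○○○○○
●●○○○○●
○●○○○●○
○○●○○○●
step 13: ●○○●○○○
○○●○○○○
○○○○○○●
○○●○○○●
○●●○○●○
●●●○○○●
step 14: ●○○●○○●
○○○○○○○
○○○○○○○
●●●○○●●
○○○●○●○
○○○●○○●
step 15: ●○○○○○●
○○○○○○○
●●○○○○●
●●●○●●●
○●○●○●○
●○●●○●●
step 16: ●●○○○●○
○●○○○○○
○○●○○○○
○○○●●○○
○○○○○○○
○○●●○●○
step 17: ●●○○●○●
●●●○○○○
○○●●○○○
○○○●○○○
○○●○○○○
○●●○●○●
step 18: ○○○○○○●
○○○○○○●
○○○●○○○
○○○●○○○
○●●○○○○
○○●○○○●
step 19: ●○○○○●●
○○○○○○○
○○○○○○○
○○○●○○○
○●●●○○○
●●●○○○○
step 20: ●○○○○○●
○○○○○○●
○○○○○○○
○○○●○○○
●○○●○○○
○○○●○○○

1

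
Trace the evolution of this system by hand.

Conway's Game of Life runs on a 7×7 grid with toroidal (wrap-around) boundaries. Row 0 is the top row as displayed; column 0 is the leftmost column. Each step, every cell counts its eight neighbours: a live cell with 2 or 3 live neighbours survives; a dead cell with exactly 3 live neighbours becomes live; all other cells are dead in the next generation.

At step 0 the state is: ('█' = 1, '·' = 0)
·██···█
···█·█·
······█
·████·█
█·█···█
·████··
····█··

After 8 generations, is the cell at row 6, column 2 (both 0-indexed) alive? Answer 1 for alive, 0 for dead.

k=0  ·██···█
···█·█·
······█
·████·█
█·█···█
·████··
····█··
k=1  ··████·
█·█··██
█·····█
·███··█
······█
███·██·
█···██·
k=2  █·█····
█·█····
···█···
·██··██
····█·█
██·██··
█······
k=3  █·····█
··██···
█··█··█
█·█████
····█·█
██·████
█·██··█
k=4  █·····█
·███···
█······
·██····
·······
·█·····
··██···
k=5  █······
·██···█
█··█···
·█·····
·██····
··█····
███····
k=6  ······█
·██···█
█······
██·····
·██····
█··█···
█·█····
k=7  ··█···█
·█····█
··█···█
█·█····
··█····
█··█···
██····█
k=8  ··█··██
·██··██
··█···█
··██···
··██···
█·█···█
·██···█

1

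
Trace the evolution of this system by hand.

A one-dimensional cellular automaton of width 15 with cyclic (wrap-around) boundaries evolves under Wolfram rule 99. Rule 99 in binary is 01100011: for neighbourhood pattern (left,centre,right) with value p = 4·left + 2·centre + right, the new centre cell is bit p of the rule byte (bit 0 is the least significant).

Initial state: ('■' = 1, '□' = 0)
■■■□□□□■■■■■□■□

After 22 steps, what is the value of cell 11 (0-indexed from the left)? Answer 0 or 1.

k=0  ■■■□□□□■■■■■□■□
k=1  □□■□■■■□□□□■■□■
k=2  □■□■□□■□■■■□■■□
k=3  ■□■□□■□■□□■■□■□
k=4  □■□□■□■□□■□■■□■
k=5  ■□□■□■□□■□■□■■□
k=6  □□■□■□□■□■□■□■■
k=7  □■□■□□■□■□■□■□■
k=8  ■□■□□■□■□■□■□■□
k=9  □■□□■□■□■□■□■□■
k=10  ■□□■□■□■□■□■□■□
k=11  □□■□■□■□■□■□■□■
k=12  □■□■□■□■□■□■□■□
k=13  ■□■□■□■□■□■□■□□
k=14  □■□■□■□■□■□■□□■
k=15  ■□■□■□■□■□■□□■□
k=16  □■□■□■□■□■□□■□■
k=17  ■□■□■□■□■□□■□■□
k=18  □■□■□■□■□□■□■□■
k=19  ■□■□■□■□□■□■□■□
k=20  □■□■□■□□■□■□■□■
k=21  ■□■□■□□■□■□■□■□
k=22  □■□■□□■□■□■□■□■

0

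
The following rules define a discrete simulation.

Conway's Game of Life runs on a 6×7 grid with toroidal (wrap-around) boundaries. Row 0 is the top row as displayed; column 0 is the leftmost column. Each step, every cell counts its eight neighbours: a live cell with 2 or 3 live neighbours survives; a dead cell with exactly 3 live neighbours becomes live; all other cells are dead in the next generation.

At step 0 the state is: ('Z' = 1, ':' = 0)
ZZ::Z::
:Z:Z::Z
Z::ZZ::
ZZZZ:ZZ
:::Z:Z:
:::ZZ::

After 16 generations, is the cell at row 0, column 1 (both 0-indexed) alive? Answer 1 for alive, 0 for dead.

0) ZZ::Z::
:Z:Z::Z
Z::ZZ::
ZZZZ:ZZ
:::Z:Z:
:::ZZ::
1) ZZ::ZZ:
:Z:Z:ZZ
:::::::
ZZ:::Z:
ZZ:::Z:
::ZZ:Z:
2) ZZ:::::
:ZZ::ZZ
:ZZ:ZZ:
ZZ:::::
Z::::Z:
::ZZ:Z:
3) Z::ZZZ:
:::ZZZZ
:::ZZZ:
Z:Z:ZZ:
Z:Z:Z::
Z:Z:Z::
4) ZZZ::::
::Z::::
::Z::::
::Z::::
Z:Z:Z::
Z:Z::::
5) Z:ZZ:::
::ZZ:::
:ZZZ:::
::Z::::
::Z::::
Z:Z:::Z
6) Z:::::Z
::::Z::
:Z:::::
:::::::
::ZZ:::
Z:Z:::Z
7) ZZ:::ZZ
Z::::::
:::::::
::Z::::
:ZZZ:::
Z:ZZ::Z
8) ::Z::Z:
ZZ:::::
:::::::
:ZZZ:::
Z::::::
:::ZZZ:
9) :ZZZ:ZZ
:Z:::::
Z::::::
:ZZ::::
:Z:::::
:::ZZZZ
10) :Z:Z::Z
:Z::::Z
Z:Z::::
ZZZ::::
ZZ:ZZZ:
:Z:Z::Z
11) :Z:::ZZ
:Z::::Z
::Z:::Z
::::Z::
:::ZZZ:
:Z:Z::Z
12) :Z:::ZZ
:ZZ:::Z
Z::::Z:
::::Z::
::ZZ:Z:
:::Z::Z
13) :Z:::ZZ
:ZZ::::
ZZ:::ZZ
:::ZZZZ
::ZZ:Z:
Z::Z::Z
14) :Z:::ZZ
::Z::::
:Z:Z:::
:Z:Z:::
Z:Z::::
ZZ:Z:::
15) :Z::::Z
ZZZ::::
:Z:Z:::
ZZ:Z:::
Z::Z:::
:::::::
16) :ZZ::::
:::::::
:::Z:::
ZZ:ZZ::
ZZZ::::
Z::::::

1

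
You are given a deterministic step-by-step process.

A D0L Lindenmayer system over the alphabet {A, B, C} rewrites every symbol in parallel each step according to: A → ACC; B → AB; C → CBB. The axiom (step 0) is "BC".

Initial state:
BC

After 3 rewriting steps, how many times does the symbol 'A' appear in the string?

t=0: BC
t=1: ABCBB
t=2: ACCABCBBABAB
t=3: ACCCBBCBBACCABCBBABABACCABACCAB

9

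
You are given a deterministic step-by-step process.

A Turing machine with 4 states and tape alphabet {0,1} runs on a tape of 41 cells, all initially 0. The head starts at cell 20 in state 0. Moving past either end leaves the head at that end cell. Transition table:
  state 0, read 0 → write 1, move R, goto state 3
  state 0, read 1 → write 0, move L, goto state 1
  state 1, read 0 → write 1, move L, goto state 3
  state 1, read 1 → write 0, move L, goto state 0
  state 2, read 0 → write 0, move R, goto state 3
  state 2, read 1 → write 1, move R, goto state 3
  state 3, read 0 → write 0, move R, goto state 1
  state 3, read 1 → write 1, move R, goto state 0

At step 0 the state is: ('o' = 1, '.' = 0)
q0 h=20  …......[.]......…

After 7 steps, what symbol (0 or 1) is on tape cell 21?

1

[0] q0 h=20  …......[.]......…
[1] q3 h=21  ….....o[.]......…
[2] q1 h=22  …....o.[.]......…
[3] q3 h=21  ….....o[.]o.....…
[4] q1 h=22  …....o.[o]......…
[5] q0 h=21  ….....o[.]......…
[6] q3 h=22  …....oo[.]......…
[7] q1 h=23  …...oo.[.]......…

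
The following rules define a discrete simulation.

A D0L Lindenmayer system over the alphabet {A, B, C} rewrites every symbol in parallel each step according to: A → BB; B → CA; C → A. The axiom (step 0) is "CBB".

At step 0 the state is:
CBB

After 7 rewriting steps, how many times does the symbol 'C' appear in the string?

step 0: CBB
step 1: ACACA
step 2: BBABBABB
step 3: CACABBCACABBCACA
step 4: ABBABBCACAABBABBCACAABBABB
step 5: BBCACABBCACAABBABBBBCACABBCACAABBABBBBCACABBCACA
step 6: CACAABBABBCACAABBABBBBCACABBCACACACAABBABBCACAABBABBBBCACABBCACACACAABBABBCACAABBABB
step 7: ABBABBBBCACABBCACAABBABBBBCACABBCACACACAABBABBCACAABBABBAB…CACACAABBABBCACAABBABBABBABBBBCACABBCACAABBABBBBCACABBCACA  (len 148)

32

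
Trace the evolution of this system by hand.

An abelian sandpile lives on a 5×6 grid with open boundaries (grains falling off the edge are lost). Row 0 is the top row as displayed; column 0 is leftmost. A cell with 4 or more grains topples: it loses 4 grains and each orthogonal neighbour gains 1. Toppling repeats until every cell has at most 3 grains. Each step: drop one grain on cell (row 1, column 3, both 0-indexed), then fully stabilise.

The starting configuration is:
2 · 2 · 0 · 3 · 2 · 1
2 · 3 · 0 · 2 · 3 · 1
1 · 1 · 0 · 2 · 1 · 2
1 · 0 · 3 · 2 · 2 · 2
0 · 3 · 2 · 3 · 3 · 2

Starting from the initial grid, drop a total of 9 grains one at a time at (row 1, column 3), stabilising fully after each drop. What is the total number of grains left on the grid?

0) 2 · 2 · 0 · 3 · 2 · 1
2 · 3 · 0 · 2 · 3 · 1
1 · 1 · 0 · 2 · 1 · 2
1 · 0 · 3 · 2 · 2 · 2
0 · 3 · 2 · 3 · 3 · 2
1) 2 · 2 · 0 · 3 · 2 · 1
2 · 3 · 0 · 3 · 3 · 1
1 · 1 · 0 · 2 · 1 · 2
1 · 0 · 3 · 2 · 2 · 2
0 · 3 · 2 · 3 · 3 · 2
2) 2 · 2 · 1 · 1 · 0 · 2
2 · 3 · 1 · 2 · 1 · 2
1 · 1 · 0 · 3 · 2 · 2
1 · 0 · 3 · 2 · 2 · 2
0 · 3 · 2 · 3 · 3 · 2
3) 2 · 2 · 1 · 1 · 0 · 2
2 · 3 · 1 · 3 · 1 · 2
1 · 1 · 0 · 3 · 2 · 2
1 · 0 · 3 · 2 · 2 · 2
0 · 3 · 2 · 3 · 3 · 2
4) 2 · 2 · 1 · 2 · 0 · 2
2 · 3 · 2 · 1 · 2 · 2
1 · 1 · 1 · 0 · 3 · 2
1 · 0 · 3 · 3 · 2 · 2
0 · 3 · 2 · 3 · 3 · 2
5) 2 · 2 · 1 · 2 · 0 · 2
2 · 3 · 2 · 2 · 2 · 2
1 · 1 · 1 · 0 · 3 · 2
1 · 0 · 3 · 3 · 2 · 2
0 · 3 · 2 · 3 · 3 · 2
6) 2 · 2 · 1 · 2 · 0 · 2
2 · 3 · 2 · 3 · 2 · 2
1 · 1 · 1 · 0 · 3 · 2
1 · 0 · 3 · 3 · 2 · 2
0 · 3 · 2 · 3 · 3 · 2
7) 2 · 2 · 1 · 3 · 0 · 2
2 · 3 · 3 · 0 · 3 · 2
1 · 1 · 1 · 1 · 3 · 2
1 · 0 · 3 · 3 · 2 · 2
0 · 3 · 2 · 3 · 3 · 2
8) 2 · 2 · 1 · 3 · 0 · 2
2 · 3 · 3 · 1 · 3 · 2
1 · 1 · 1 · 1 · 3 · 2
1 · 0 · 3 · 3 · 2 · 2
0 · 3 · 2 · 3 · 3 · 2
9) 2 · 2 · 1 · 3 · 0 · 2
2 · 3 · 3 · 2 · 3 · 2
1 · 1 · 1 · 1 · 3 · 2
1 · 0 · 3 · 3 · 2 · 2
0 · 3 · 2 · 3 · 3 · 2

58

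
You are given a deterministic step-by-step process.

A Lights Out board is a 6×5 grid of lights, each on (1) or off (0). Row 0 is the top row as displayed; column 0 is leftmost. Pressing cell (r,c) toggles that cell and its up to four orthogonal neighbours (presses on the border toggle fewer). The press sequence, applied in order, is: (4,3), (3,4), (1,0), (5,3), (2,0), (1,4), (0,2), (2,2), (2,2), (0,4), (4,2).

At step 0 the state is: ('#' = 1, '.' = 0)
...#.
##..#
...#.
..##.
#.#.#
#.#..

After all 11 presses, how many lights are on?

21

[0] ...#.
##..#
...#.
..##.
#.#.#
#.#..
[1] ...#.
##..#
...#.
..#..
#..#.
#.##.
[2] ...#.
##..#
...##
..###
#..##
#.##.
[3] #..#.
....#
#..##
..###
#..##
#.##.
[4] #..#.
....#
#..##
..###
#...#
#...#
[5] #..#.
#...#
.#.##
#.###
#...#
#...#
[6] #..##
#..#.
.#.#.
#.###
#...#
#...#
[7] ###.#
#.##.
.#.#.
#.###
#...#
#...#
[8] ###.#
#..#.
..#..
#..##
#...#
#...#
[9] ###.#
#.##.
.#.#.
#.###
#...#
#...#
[10] ####.
#.###
.#.#.
#.###
#...#
#...#
[11] ####.
#.###
.#.#.
#..##
#####
#.#.#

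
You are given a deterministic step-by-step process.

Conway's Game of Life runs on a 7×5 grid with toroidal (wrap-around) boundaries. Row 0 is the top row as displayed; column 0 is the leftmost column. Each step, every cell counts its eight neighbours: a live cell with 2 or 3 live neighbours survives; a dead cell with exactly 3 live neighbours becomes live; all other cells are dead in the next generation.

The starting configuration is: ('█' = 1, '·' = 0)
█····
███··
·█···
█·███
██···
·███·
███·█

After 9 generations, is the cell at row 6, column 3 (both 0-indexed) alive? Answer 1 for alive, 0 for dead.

step 0: █····
███··
·█···
█·███
██···
·███·
███·█
step 1: ···█·
█·█··
·····
··███
·····
···█·
····█
step 2: ···██
·····
·██·█
···█·
··█·█
·····
···██
step 3: ···██
█·█·█
··██·
██··█
···█·
····█
···██
step 4: ··█··
███··
··█··
██··█
···█·
····█
█····
step 5: █·█··
··██·
··███
█████
···█·
····█
·····
step 6: ·███·
·····
·····
██···
·█···
·····
·····
step 7: ··█··
··█··
·····
██···
██···
·····
··█··
step 8: ·███·
·····
·█···
██···
██···
·█···
·····
step 9: ··█··
·█···
██···
··█··
··█··
██···
·█···

0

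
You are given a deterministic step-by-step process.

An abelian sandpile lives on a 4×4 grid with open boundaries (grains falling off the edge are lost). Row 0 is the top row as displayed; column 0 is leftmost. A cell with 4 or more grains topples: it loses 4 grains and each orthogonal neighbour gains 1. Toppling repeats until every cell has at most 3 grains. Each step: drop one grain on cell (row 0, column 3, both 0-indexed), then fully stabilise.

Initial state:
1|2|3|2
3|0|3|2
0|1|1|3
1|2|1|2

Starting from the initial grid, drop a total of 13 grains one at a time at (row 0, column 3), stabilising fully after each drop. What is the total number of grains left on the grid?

[0] 1|2|3|2
3|0|3|2
0|1|1|3
1|2|1|2
[1] 1|2|3|3
3|0|3|2
0|1|1|3
1|2|1|2
[2] 1|3|1|2
3|1|1|1
0|1|3|0
1|2|1|3
[3] 1|3|1|3
3|1|1|1
0|1|3|0
1|2|1|3
[4] 1|3|2|0
3|1|1|2
0|1|3|0
1|2|1|3
[5] 1|3|2|1
3|1|1|2
0|1|3|0
1|2|1|3
[6] 1|3|2|2
3|1|1|2
0|1|3|0
1|2|1|3
[7] 1|3|2|3
3|1|1|2
0|1|3|0
1|2|1|3
[8] 1|3|3|0
3|1|1|3
0|1|3|0
1|2|1|3
[9] 1|3|3|1
3|1|1|3
0|1|3|0
1|2|1|3
[10] 1|3|3|2
3|1|1|3
0|1|3|0
1|2|1|3
[11] 1|3|3|3
3|1|1|3
0|1|3|0
1|2|1|3
[12] 2|0|1|2
3|2|3|0
0|1|3|1
1|2|1|3
[13] 2|0|1|3
3|2|3|0
0|1|3|1
1|2|1|3

26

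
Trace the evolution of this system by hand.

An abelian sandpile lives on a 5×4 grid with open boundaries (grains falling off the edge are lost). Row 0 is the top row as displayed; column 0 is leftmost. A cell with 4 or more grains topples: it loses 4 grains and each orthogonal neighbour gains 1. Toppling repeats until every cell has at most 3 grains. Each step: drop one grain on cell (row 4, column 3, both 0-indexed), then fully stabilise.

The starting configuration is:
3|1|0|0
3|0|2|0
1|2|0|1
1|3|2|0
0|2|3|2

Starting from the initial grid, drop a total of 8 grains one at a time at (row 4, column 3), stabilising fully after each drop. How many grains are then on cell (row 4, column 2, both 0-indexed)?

[0] 3|1|0|0
3|0|2|0
1|2|0|1
1|3|2|0
0|2|3|2
[1] 3|1|0|0
3|0|2|0
1|2|0|1
1|3|2|0
0|2|3|3
[2] 3|1|0|0
3|0|2|0
1|2|0|1
1|3|3|1
0|3|0|1
[3] 3|1|0|0
3|0|2|0
1|2|0|1
1|3|3|1
0|3|0|2
[4] 3|1|0|0
3|0|2|0
1|2|0|1
1|3|3|1
0|3|0|3
[5] 3|1|0|0
3|0|2|0
1|2|0|1
1|3|3|2
0|3|1|0
[6] 3|1|0|0
3|0|2|0
1|2|0|1
1|3|3|2
0|3|1|1
[7] 3|1|0|0
3|0|2|0
1|2|0|1
1|3|3|2
0|3|1|2
[8] 3|1|0|0
3|0|2|0
1|2|0|1
1|3|3|2
0|3|1|3

1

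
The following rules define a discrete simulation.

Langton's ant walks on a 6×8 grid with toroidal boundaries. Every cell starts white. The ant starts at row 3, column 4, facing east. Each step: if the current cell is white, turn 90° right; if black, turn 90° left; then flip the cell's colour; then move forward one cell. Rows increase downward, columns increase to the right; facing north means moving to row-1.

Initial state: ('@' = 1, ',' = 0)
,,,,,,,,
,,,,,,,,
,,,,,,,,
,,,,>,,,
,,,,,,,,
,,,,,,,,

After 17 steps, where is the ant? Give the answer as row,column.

2,4

k=0  ,,,,,,,,
,,,,,,,,
,,,,,,,,
,,,,>,,,
,,,,,,,,
,,,,,,,,
k=1  ,,,,,,,,
,,,,,,,,
,,,,,,,,
,,,,@,,,
,,,,v,,,
,,,,,,,,
k=2  ,,,,,,,,
,,,,,,,,
,,,,,,,,
,,,,@,,,
,,,<@,,,
,,,,,,,,
k=3  ,,,,,,,,
,,,,,,,,
,,,,,,,,
,,,^@,,,
,,,@@,,,
,,,,,,,,
k=4  ,,,,,,,,
,,,,,,,,
,,,,,,,,
,,,@>,,,
,,,@@,,,
,,,,,,,,
k=5  ,,,,,,,,
,,,,,,,,
,,,,^,,,
,,,@,,,,
,,,@@,,,
,,,,,,,,
k=6  ,,,,,,,,
,,,,,,,,
,,,,@>,,
,,,@,,,,
,,,@@,,,
,,,,,,,,
k=7  ,,,,,,,,
,,,,,,,,
,,,,@@,,
,,,@,v,,
,,,@@,,,
,,,,,,,,
k=8  ,,,,,,,,
,,,,,,,,
,,,,@@,,
,,,@<@,,
,,,@@,,,
,,,,,,,,
k=9  ,,,,,,,,
,,,,,,,,
,,,,^@,,
,,,@@@,,
,,,@@,,,
,,,,,,,,
k=10  ,,,,,,,,
,,,,,,,,
,,,<,@,,
,,,@@@,,
,,,@@,,,
,,,,,,,,
k=11  ,,,,,,,,
,,,^,,,,
,,,@,@,,
,,,@@@,,
,,,@@,,,
,,,,,,,,
k=12  ,,,,,,,,
,,,@>,,,
,,,@,@,,
,,,@@@,,
,,,@@,,,
,,,,,,,,
k=13  ,,,,,,,,
,,,@@,,,
,,,@v@,,
,,,@@@,,
,,,@@,,,
,,,,,,,,
k=14  ,,,,,,,,
,,,@@,,,
,,,<@@,,
,,,@@@,,
,,,@@,,,
,,,,,,,,
k=15  ,,,,,,,,
,,,@@,,,
,,,,@@,,
,,,v@@,,
,,,@@,,,
,,,,,,,,
k=16  ,,,,,,,,
,,,@@,,,
,,,,@@,,
,,,,>@,,
,,,@@,,,
,,,,,,,,
k=17  ,,,,,,,,
,,,@@,,,
,,,,^@,,
,,,,,@,,
,,,@@,,,
,,,,,,,,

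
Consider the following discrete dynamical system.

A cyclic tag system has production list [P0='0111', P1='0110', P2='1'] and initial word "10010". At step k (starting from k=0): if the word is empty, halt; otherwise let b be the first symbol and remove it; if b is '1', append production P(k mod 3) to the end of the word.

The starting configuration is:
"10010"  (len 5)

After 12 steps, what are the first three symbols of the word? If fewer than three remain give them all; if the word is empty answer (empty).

0) "10010"  (len 5)
1) "00100111"  (len 8)
2) "0100111"  (len 7)
3) "100111"  (len 6)
4) "001110111"  (len 9)
5) "01110111"  (len 8)
6) "1110111"  (len 7)
7) "1101110111"  (len 10)
8) "1011101110110"  (len 13)
9) "0111011101101"  (len 13)
10) "111011101101"  (len 12)
11) "110111011010110"  (len 15)
12) "101110110101101"  (len 15)

101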